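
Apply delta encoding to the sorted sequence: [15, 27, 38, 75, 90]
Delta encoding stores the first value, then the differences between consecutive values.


First value: 15
Deltas:
  27 - 15 = 12
  38 - 27 = 11
  75 - 38 = 37
  90 - 75 = 15


Delta encoded: [15, 12, 11, 37, 15]


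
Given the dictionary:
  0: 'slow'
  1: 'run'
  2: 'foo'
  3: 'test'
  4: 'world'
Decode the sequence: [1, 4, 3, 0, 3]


Look up each index in the dictionary:
  1 -> 'run'
  4 -> 'world'
  3 -> 'test'
  0 -> 'slow'
  3 -> 'test'

Decoded: "run world test slow test"


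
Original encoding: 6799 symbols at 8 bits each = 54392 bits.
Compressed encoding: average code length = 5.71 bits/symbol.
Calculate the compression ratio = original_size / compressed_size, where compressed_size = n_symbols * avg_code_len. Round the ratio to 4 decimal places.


original_size = n_symbols * orig_bits = 6799 * 8 = 54392 bits
compressed_size = n_symbols * avg_code_len = 6799 * 5.71 = 38822.29 bits
ratio = original_size / compressed_size = 54392 / 38822.29 = 1.4011

Compression ratio = 1.4011


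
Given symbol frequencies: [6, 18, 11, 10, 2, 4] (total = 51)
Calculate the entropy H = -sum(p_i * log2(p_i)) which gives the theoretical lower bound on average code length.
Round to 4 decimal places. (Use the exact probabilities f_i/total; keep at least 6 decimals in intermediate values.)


Per-symbol terms -p_i * log2(p_i) with p_i = f_i/51:
  p = 6/51 = 0.117647: log2(p) = -3.087463, -p*log2(p) = 0.363231
  p = 18/51 = 0.352941: log2(p) = -1.502500, -p*log2(p) = 0.530294
  p = 11/51 = 0.215686: log2(p) = -2.212994, -p*log2(p) = 0.477312
  p = 10/51 = 0.196078: log2(p) = -2.350497, -p*log2(p) = 0.460882
  p = 2/51 = 0.039216: log2(p) = -4.672425, -p*log2(p) = 0.183232
  p = 4/51 = 0.078431: log2(p) = -3.672425, -p*log2(p) = 0.288033
H = 0.363231 + 0.530294 + 0.477312 + 0.460882 + 0.183232 + 0.288033 = 2.302984

H = 2.303 bits/symbol


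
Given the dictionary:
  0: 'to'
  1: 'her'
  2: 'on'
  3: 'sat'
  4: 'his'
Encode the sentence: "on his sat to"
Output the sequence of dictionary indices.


Look up each word in the dictionary:
  'on' -> 2
  'his' -> 4
  'sat' -> 3
  'to' -> 0

Encoded: [2, 4, 3, 0]


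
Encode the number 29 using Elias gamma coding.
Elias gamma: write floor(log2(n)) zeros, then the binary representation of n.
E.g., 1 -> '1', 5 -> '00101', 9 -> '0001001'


num_bits = floor(log2(29)) + 1 = 5
leading_zeros = num_bits - 1 = 4
binary(29) = 11101

Elias gamma(29) = '0000' + '11101' = 000011101 (9 bits)


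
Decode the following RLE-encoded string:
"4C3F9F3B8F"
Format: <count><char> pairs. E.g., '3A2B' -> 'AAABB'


Expanding each <count><char> pair:
  4C -> 'CCCC'
  3F -> 'FFF'
  9F -> 'FFFFFFFFF'
  3B -> 'BBB'
  8F -> 'FFFFFFFF'

Decoded = CCCCFFFFFFFFFFFFBBBFFFFFFFF


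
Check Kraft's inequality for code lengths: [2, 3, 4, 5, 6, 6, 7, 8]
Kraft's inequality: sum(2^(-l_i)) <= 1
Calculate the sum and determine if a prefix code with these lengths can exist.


Sum = 2^(-2) + 2^(-3) + 2^(-4) + 2^(-5) + 2^(-6) + 2^(-6) + 2^(-7) + 2^(-8)
    = 0.25 + 0.125 + 0.0625 + 0.03125 + 0.015625 + 0.015625 + 0.0078125 + 0.00390625
    = 131/256 = 0.51171875
Since 0.51171875 <= 1, Kraft's inequality IS satisfied.
A prefix code with these lengths CAN exist.

Kraft sum = 0.51171875. Satisfied.


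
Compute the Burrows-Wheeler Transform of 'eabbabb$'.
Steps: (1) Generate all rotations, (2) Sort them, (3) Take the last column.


Rotations (sorted):
  0: $eabbabb -> last char: b
  1: abb$eabb -> last char: b
  2: abbabb$e -> last char: e
  3: b$eabbab -> last char: b
  4: babb$eab -> last char: b
  5: bb$eabba -> last char: a
  6: bbabb$ea -> last char: a
  7: eabbabb$ -> last char: $


BWT = bbebbaa$


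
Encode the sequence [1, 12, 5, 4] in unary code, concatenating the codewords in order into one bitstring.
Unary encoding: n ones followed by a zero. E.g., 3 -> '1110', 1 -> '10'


Encode each number as n ones followed by a terminating 0:
  1 -> 10 (2 bits)
  12 -> 1111111111110 (13 bits)
  5 -> 111110 (6 bits)
  4 -> 11110 (5 bits)
Total length = 2 + 13 + 6 + 5 = 26 bits.

Unary([1, 12, 5, 4]) = 10111111111111011111011110 (26 bits)


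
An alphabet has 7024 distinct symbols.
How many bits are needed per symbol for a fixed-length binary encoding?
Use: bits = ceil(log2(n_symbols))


log2(7024) = 12.7781
Bracket: 2^12 = 4096 < 7024 <= 2^13 = 8192
So ceil(log2(7024)) = 13

bits = ceil(log2(7024)) = ceil(12.7781) = 13 bits


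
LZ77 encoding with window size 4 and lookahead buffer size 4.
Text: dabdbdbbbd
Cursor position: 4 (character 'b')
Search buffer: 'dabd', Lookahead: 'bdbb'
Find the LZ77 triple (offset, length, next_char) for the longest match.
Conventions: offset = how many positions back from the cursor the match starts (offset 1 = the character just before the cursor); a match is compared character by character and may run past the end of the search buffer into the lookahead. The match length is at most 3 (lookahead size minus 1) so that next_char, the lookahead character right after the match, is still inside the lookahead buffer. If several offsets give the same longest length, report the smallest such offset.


Try each offset into the search buffer:
  offset=1 (pos 3, char 'd'): match length 0
  offset=2 (pos 2, char 'b'): match length 3
  offset=3 (pos 1, char 'a'): match length 0
  offset=4 (pos 0, char 'd'): match length 0
Longest match has length 3 at offset 2.
next_char = character at position 4 + 3 = 7 -> 'b'

Best match: offset=2, length=3 (matching 'bdb' starting at position 2)
LZ77 triple: (2, 3, 'b')


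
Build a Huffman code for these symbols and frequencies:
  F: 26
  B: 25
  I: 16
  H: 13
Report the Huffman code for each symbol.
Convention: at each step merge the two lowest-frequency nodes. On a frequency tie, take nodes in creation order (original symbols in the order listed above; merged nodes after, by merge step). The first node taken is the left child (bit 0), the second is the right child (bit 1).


Huffman tree construction:
Step 1: Merge H(13) + I(16) = 29
Step 2: Merge B(25) + F(26) = 51
Step 3: Merge (H+I)(29) + (B+F)(51) = 80
Read each symbol's code off the tree from the root (left child = 0, right child = 1).

Codes:
  F: 11 (length 2)
  B: 10 (length 2)
  I: 01 (length 2)
  H: 00 (length 2)
Average code length: 160/80 = 2.0000 bits/symbol


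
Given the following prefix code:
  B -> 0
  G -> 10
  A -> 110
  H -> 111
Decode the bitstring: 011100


Decoding step by step:
Bits 0 -> B
Bits 111 -> H
Bits 0 -> B
Bits 0 -> B


Decoded message: BHBB


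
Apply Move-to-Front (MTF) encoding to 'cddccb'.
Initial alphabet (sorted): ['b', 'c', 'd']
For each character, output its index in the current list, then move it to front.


MTF encoding:
'c': index 1 in ['b', 'c', 'd'] -> ['c', 'b', 'd']
'd': index 2 in ['c', 'b', 'd'] -> ['d', 'c', 'b']
'd': index 0 in ['d', 'c', 'b'] -> ['d', 'c', 'b']
'c': index 1 in ['d', 'c', 'b'] -> ['c', 'd', 'b']
'c': index 0 in ['c', 'd', 'b'] -> ['c', 'd', 'b']
'b': index 2 in ['c', 'd', 'b'] -> ['b', 'c', 'd']


Output: [1, 2, 0, 1, 0, 2]


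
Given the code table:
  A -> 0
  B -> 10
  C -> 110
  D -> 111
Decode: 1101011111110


Decoding:
110 -> C
10 -> B
111 -> D
111 -> D
10 -> B


Result: CBDDB


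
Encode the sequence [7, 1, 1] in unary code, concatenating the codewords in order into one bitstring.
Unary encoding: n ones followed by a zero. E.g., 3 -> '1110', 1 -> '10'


Encode each number as n ones followed by a terminating 0:
  7 -> 11111110 (8 bits)
  1 -> 10 (2 bits)
  1 -> 10 (2 bits)
Total length = 8 + 2 + 2 = 12 bits.

Unary([7, 1, 1]) = 111111101010 (12 bits)


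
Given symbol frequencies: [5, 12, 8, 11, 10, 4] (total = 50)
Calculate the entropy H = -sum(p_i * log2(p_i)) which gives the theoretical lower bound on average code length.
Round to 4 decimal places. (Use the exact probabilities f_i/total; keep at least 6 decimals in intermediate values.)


Per-symbol terms -p_i * log2(p_i) with p_i = f_i/50:
  p = 5/50 = 0.100000: log2(p) = -3.321928, -p*log2(p) = 0.332193
  p = 12/50 = 0.240000: log2(p) = -2.058894, -p*log2(p) = 0.494134
  p = 8/50 = 0.160000: log2(p) = -2.643856, -p*log2(p) = 0.423017
  p = 11/50 = 0.220000: log2(p) = -2.184425, -p*log2(p) = 0.480573
  p = 10/50 = 0.200000: log2(p) = -2.321928, -p*log2(p) = 0.464386
  p = 4/50 = 0.080000: log2(p) = -3.643856, -p*log2(p) = 0.291508
H = 0.332193 + 0.494134 + 0.423017 + 0.480573 + 0.464386 + 0.291508 = 2.485811

H = 2.4858 bits/symbol


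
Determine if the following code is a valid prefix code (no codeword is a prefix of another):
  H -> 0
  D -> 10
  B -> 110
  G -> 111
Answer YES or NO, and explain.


Checking each pair (does one codeword prefix another?):
  H='0' vs D='10': no prefix
  H='0' vs B='110': no prefix
  H='0' vs G='111': no prefix
  D='10' vs H='0': no prefix
  D='10' vs B='110': no prefix
  D='10' vs G='111': no prefix
  B='110' vs H='0': no prefix
  B='110' vs D='10': no prefix
  B='110' vs G='111': no prefix
  G='111' vs H='0': no prefix
  G='111' vs D='10': no prefix
  G='111' vs B='110': no prefix
No violation found over all pairs.

YES -- this is a valid prefix code. No codeword is a prefix of any other codeword.


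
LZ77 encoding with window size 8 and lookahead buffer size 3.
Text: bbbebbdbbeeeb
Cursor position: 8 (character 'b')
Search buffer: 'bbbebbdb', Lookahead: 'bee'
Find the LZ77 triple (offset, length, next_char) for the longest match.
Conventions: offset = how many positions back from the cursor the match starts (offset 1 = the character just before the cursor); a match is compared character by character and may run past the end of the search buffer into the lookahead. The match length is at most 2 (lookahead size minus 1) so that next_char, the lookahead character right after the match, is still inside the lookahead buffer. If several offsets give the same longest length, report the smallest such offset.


Try each offset into the search buffer:
  offset=1 (pos 7, char 'b'): match length 1
  offset=2 (pos 6, char 'd'): match length 0
  offset=3 (pos 5, char 'b'): match length 1
  offset=4 (pos 4, char 'b'): match length 1
  offset=5 (pos 3, char 'e'): match length 0
  offset=6 (pos 2, char 'b'): match length 2
  offset=7 (pos 1, char 'b'): match length 1
  offset=8 (pos 0, char 'b'): match length 1
Longest match has length 2 at offset 6.
next_char = character at position 8 + 2 = 10 -> 'e'

Best match: offset=6, length=2 (matching 'be' starting at position 2)
LZ77 triple: (6, 2, 'e')


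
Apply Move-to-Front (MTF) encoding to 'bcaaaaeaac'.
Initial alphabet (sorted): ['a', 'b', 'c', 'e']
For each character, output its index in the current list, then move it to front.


MTF encoding:
'b': index 1 in ['a', 'b', 'c', 'e'] -> ['b', 'a', 'c', 'e']
'c': index 2 in ['b', 'a', 'c', 'e'] -> ['c', 'b', 'a', 'e']
'a': index 2 in ['c', 'b', 'a', 'e'] -> ['a', 'c', 'b', 'e']
'a': index 0 in ['a', 'c', 'b', 'e'] -> ['a', 'c', 'b', 'e']
'a': index 0 in ['a', 'c', 'b', 'e'] -> ['a', 'c', 'b', 'e']
'a': index 0 in ['a', 'c', 'b', 'e'] -> ['a', 'c', 'b', 'e']
'e': index 3 in ['a', 'c', 'b', 'e'] -> ['e', 'a', 'c', 'b']
'a': index 1 in ['e', 'a', 'c', 'b'] -> ['a', 'e', 'c', 'b']
'a': index 0 in ['a', 'e', 'c', 'b'] -> ['a', 'e', 'c', 'b']
'c': index 2 in ['a', 'e', 'c', 'b'] -> ['c', 'a', 'e', 'b']


Output: [1, 2, 2, 0, 0, 0, 3, 1, 0, 2]


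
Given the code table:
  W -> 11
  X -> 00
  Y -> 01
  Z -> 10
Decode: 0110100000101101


Decoding:
01 -> Y
10 -> Z
10 -> Z
00 -> X
00 -> X
10 -> Z
11 -> W
01 -> Y


Result: YZZXXZWY


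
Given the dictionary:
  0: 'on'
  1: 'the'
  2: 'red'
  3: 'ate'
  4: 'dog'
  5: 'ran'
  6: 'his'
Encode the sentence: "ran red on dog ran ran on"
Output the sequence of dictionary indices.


Look up each word in the dictionary:
  'ran' -> 5
  'red' -> 2
  'on' -> 0
  'dog' -> 4
  'ran' -> 5
  'ran' -> 5
  'on' -> 0

Encoded: [5, 2, 0, 4, 5, 5, 0]


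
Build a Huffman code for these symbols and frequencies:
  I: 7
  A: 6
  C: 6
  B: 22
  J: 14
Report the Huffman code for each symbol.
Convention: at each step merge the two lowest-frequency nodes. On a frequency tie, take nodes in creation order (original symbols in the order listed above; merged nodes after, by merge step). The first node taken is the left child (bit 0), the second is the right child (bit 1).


Huffman tree construction:
Step 1: Merge A(6) + C(6) = 12
Step 2: Merge I(7) + (A+C)(12) = 19
Step 3: Merge J(14) + (I+(A+C))(19) = 33
Step 4: Merge B(22) + (J+(I+(A+C)))(33) = 55
Read each symbol's code off the tree from the root (left child = 0, right child = 1).

Codes:
  I: 110 (length 3)
  A: 1110 (length 4)
  C: 1111 (length 4)
  B: 0 (length 1)
  J: 10 (length 2)
Average code length: 119/55 = 2.1636 bits/symbol


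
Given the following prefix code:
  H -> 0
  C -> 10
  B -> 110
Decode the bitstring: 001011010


Decoding step by step:
Bits 0 -> H
Bits 0 -> H
Bits 10 -> C
Bits 110 -> B
Bits 10 -> C


Decoded message: HHCBC


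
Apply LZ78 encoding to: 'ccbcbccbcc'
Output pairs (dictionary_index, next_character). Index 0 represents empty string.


LZ78 encoding steps:
Dictionary: {0: ''}
Step 1: w='' (idx 0), next='c' -> output (0, 'c'), add 'c' as idx 1
Step 2: w='c' (idx 1), next='b' -> output (1, 'b'), add 'cb' as idx 2
Step 3: w='cb' (idx 2), next='c' -> output (2, 'c'), add 'cbc' as idx 3
Step 4: w='cbc' (idx 3), next='c' -> output (3, 'c'), add 'cbcc' as idx 4


Encoded: [(0, 'c'), (1, 'b'), (2, 'c'), (3, 'c')]


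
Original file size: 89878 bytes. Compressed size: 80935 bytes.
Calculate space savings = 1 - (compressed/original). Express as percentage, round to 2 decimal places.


ratio = compressed/original = 80935/89878 = 0.900498
savings = 1 - ratio = 1 - 0.900498 = 0.099502
as a percentage: 0.099502 * 100 = 9.95%

Space savings = 1 - 80935/89878 = 9.95%


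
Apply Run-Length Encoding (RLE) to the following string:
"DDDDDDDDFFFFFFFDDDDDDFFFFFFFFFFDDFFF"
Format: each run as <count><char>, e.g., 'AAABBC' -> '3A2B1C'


Scanning runs left to right:
  i=0: run of 'D' x 8 -> '8D'
  i=8: run of 'F' x 7 -> '7F'
  i=15: run of 'D' x 6 -> '6D'
  i=21: run of 'F' x 10 -> '10F'
  i=31: run of 'D' x 2 -> '2D'
  i=33: run of 'F' x 3 -> '3F'

RLE = 8D7F6D10F2D3F


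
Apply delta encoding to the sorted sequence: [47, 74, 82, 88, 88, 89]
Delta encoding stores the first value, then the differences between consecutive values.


First value: 47
Deltas:
  74 - 47 = 27
  82 - 74 = 8
  88 - 82 = 6
  88 - 88 = 0
  89 - 88 = 1


Delta encoded: [47, 27, 8, 6, 0, 1]


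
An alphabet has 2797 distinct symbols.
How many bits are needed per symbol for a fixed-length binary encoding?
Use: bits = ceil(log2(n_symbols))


log2(2797) = 11.4497
Bracket: 2^11 = 2048 < 2797 <= 2^12 = 4096
So ceil(log2(2797)) = 12

bits = ceil(log2(2797)) = ceil(11.4497) = 12 bits


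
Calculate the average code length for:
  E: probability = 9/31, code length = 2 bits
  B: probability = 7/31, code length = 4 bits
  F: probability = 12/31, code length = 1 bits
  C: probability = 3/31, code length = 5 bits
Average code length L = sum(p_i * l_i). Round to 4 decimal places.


Weighted contributions p_i * l_i:
  E: (9/31) * 2 = 18/31
  B: (7/31) * 4 = 28/31
  F: (12/31) * 1 = 12/31
  C: (3/31) * 5 = 15/31
Sum = (18 + 28 + 12 + 15)/31 = 73/31

L = 73/31 = 2.3548 bits/symbol


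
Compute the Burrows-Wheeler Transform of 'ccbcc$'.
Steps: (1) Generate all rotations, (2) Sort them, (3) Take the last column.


Rotations (sorted):
  0: $ccbcc -> last char: c
  1: bcc$cc -> last char: c
  2: c$ccbc -> last char: c
  3: cbcc$c -> last char: c
  4: cc$ccb -> last char: b
  5: ccbcc$ -> last char: $


BWT = ccccb$


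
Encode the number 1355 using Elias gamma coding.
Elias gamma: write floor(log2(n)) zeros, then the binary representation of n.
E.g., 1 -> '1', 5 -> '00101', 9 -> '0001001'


num_bits = floor(log2(1355)) + 1 = 11
leading_zeros = num_bits - 1 = 10
binary(1355) = 10101001011

Elias gamma(1355) = '0000000000' + '10101001011' = 000000000010101001011 (21 bits)


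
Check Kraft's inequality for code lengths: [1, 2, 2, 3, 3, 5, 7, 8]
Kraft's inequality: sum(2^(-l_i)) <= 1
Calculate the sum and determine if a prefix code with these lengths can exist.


Sum = 2^(-1) + 2^(-2) + 2^(-2) + 2^(-3) + 2^(-3) + 2^(-5) + 2^(-7) + 2^(-8)
    = 0.5 + 0.25 + 0.25 + 0.125 + 0.125 + 0.03125 + 0.0078125 + 0.00390625
    = 331/256 = 1.29296875
Since 1.29296875 > 1, Kraft's inequality is NOT satisfied.
A prefix code with these lengths CANNOT exist.

Kraft sum = 1.29296875. Not satisfied.


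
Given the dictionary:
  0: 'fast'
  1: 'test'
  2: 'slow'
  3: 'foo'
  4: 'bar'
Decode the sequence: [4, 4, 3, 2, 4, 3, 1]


Look up each index in the dictionary:
  4 -> 'bar'
  4 -> 'bar'
  3 -> 'foo'
  2 -> 'slow'
  4 -> 'bar'
  3 -> 'foo'
  1 -> 'test'

Decoded: "bar bar foo slow bar foo test"


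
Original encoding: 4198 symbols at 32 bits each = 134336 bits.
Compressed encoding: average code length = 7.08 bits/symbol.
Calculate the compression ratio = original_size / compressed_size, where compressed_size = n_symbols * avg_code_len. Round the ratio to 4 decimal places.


original_size = n_symbols * orig_bits = 4198 * 32 = 134336 bits
compressed_size = n_symbols * avg_code_len = 4198 * 7.08 = 29721.84 bits
ratio = original_size / compressed_size = 134336 / 29721.84 = 4.5198

Compression ratio = 4.5198


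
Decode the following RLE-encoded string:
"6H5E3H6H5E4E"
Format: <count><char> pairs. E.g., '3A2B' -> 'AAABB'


Expanding each <count><char> pair:
  6H -> 'HHHHHH'
  5E -> 'EEEEE'
  3H -> 'HHH'
  6H -> 'HHHHHH'
  5E -> 'EEEEE'
  4E -> 'EEEE'

Decoded = HHHHHHEEEEEHHHHHHHHHEEEEEEEEE


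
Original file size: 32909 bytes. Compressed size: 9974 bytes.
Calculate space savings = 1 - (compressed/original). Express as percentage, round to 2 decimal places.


ratio = compressed/original = 9974/32909 = 0.303078
savings = 1 - ratio = 1 - 0.303078 = 0.696922
as a percentage: 0.696922 * 100 = 69.69%

Space savings = 1 - 9974/32909 = 69.69%


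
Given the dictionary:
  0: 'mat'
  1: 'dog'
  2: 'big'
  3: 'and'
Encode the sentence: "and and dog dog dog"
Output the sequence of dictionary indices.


Look up each word in the dictionary:
  'and' -> 3
  'and' -> 3
  'dog' -> 1
  'dog' -> 1
  'dog' -> 1

Encoded: [3, 3, 1, 1, 1]


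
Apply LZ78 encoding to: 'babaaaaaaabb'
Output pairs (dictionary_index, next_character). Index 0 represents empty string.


LZ78 encoding steps:
Dictionary: {0: ''}
Step 1: w='' (idx 0), next='b' -> output (0, 'b'), add 'b' as idx 1
Step 2: w='' (idx 0), next='a' -> output (0, 'a'), add 'a' as idx 2
Step 3: w='b' (idx 1), next='a' -> output (1, 'a'), add 'ba' as idx 3
Step 4: w='a' (idx 2), next='a' -> output (2, 'a'), add 'aa' as idx 4
Step 5: w='aa' (idx 4), next='a' -> output (4, 'a'), add 'aaa' as idx 5
Step 6: w='a' (idx 2), next='b' -> output (2, 'b'), add 'ab' as idx 6
Step 7: w='b' (idx 1), end of input -> output (1, '')


Encoded: [(0, 'b'), (0, 'a'), (1, 'a'), (2, 'a'), (4, 'a'), (2, 'b'), (1, '')]


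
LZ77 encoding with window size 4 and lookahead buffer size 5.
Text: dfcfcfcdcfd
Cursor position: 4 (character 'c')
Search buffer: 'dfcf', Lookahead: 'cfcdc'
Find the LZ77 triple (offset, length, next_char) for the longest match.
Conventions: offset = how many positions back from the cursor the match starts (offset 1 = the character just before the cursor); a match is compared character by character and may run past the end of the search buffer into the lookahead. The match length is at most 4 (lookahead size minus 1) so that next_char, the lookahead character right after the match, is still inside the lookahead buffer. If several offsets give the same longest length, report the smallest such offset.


Try each offset into the search buffer:
  offset=1 (pos 3, char 'f'): match length 0
  offset=2 (pos 2, char 'c'): match length 3
  offset=3 (pos 1, char 'f'): match length 0
  offset=4 (pos 0, char 'd'): match length 0
Longest match has length 3 at offset 2.
next_char = character at position 4 + 3 = 7 -> 'd'

Best match: offset=2, length=3 (matching 'cfc' starting at position 2)
LZ77 triple: (2, 3, 'd')


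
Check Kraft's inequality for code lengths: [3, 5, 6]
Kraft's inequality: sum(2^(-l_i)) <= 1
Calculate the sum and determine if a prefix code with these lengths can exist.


Sum = 2^(-3) + 2^(-5) + 2^(-6)
    = 0.125 + 0.03125 + 0.015625
    = 11/64 = 0.171875
Since 0.171875 <= 1, Kraft's inequality IS satisfied.
A prefix code with these lengths CAN exist.

Kraft sum = 0.171875. Satisfied.


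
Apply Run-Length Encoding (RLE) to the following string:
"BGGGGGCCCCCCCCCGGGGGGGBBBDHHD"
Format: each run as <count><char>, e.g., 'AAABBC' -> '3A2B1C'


Scanning runs left to right:
  i=0: run of 'B' x 1 -> '1B'
  i=1: run of 'G' x 5 -> '5G'
  i=6: run of 'C' x 9 -> '9C'
  i=15: run of 'G' x 7 -> '7G'
  i=22: run of 'B' x 3 -> '3B'
  i=25: run of 'D' x 1 -> '1D'
  i=26: run of 'H' x 2 -> '2H'
  i=28: run of 'D' x 1 -> '1D'

RLE = 1B5G9C7G3B1D2H1D


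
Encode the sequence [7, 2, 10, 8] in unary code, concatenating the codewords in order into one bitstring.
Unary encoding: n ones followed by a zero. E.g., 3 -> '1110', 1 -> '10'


Encode each number as n ones followed by a terminating 0:
  7 -> 11111110 (8 bits)
  2 -> 110 (3 bits)
  10 -> 11111111110 (11 bits)
  8 -> 111111110 (9 bits)
Total length = 8 + 3 + 11 + 9 = 31 bits.

Unary([7, 2, 10, 8]) = 1111111011011111111110111111110 (31 bits)


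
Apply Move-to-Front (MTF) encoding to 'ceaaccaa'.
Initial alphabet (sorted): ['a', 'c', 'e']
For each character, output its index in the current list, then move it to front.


MTF encoding:
'c': index 1 in ['a', 'c', 'e'] -> ['c', 'a', 'e']
'e': index 2 in ['c', 'a', 'e'] -> ['e', 'c', 'a']
'a': index 2 in ['e', 'c', 'a'] -> ['a', 'e', 'c']
'a': index 0 in ['a', 'e', 'c'] -> ['a', 'e', 'c']
'c': index 2 in ['a', 'e', 'c'] -> ['c', 'a', 'e']
'c': index 0 in ['c', 'a', 'e'] -> ['c', 'a', 'e']
'a': index 1 in ['c', 'a', 'e'] -> ['a', 'c', 'e']
'a': index 0 in ['a', 'c', 'e'] -> ['a', 'c', 'e']


Output: [1, 2, 2, 0, 2, 0, 1, 0]


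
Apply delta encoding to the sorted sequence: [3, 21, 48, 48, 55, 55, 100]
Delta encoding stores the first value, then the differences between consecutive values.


First value: 3
Deltas:
  21 - 3 = 18
  48 - 21 = 27
  48 - 48 = 0
  55 - 48 = 7
  55 - 55 = 0
  100 - 55 = 45


Delta encoded: [3, 18, 27, 0, 7, 0, 45]


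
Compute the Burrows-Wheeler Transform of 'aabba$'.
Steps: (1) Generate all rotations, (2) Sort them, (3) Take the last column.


Rotations (sorted):
  0: $aabba -> last char: a
  1: a$aabb -> last char: b
  2: aabba$ -> last char: $
  3: abba$a -> last char: a
  4: ba$aab -> last char: b
  5: bba$aa -> last char: a


BWT = ab$aba


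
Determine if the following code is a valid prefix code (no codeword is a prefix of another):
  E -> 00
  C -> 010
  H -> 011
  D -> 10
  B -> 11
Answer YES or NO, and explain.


Checking each pair (does one codeword prefix another?):
  E='00' vs C='010': no prefix
  E='00' vs H='011': no prefix
  E='00' vs D='10': no prefix
  E='00' vs B='11': no prefix
  C='010' vs E='00': no prefix
  C='010' vs H='011': no prefix
  C='010' vs D='10': no prefix
  C='010' vs B='11': no prefix
  H='011' vs E='00': no prefix
  H='011' vs C='010': no prefix
  H='011' vs D='10': no prefix
  H='011' vs B='11': no prefix
  D='10' vs E='00': no prefix
  D='10' vs C='010': no prefix
  D='10' vs H='011': no prefix
  D='10' vs B='11': no prefix
  B='11' vs E='00': no prefix
  B='11' vs C='010': no prefix
  B='11' vs H='011': no prefix
  B='11' vs D='10': no prefix
No violation found over all pairs.

YES -- this is a valid prefix code. No codeword is a prefix of any other codeword.


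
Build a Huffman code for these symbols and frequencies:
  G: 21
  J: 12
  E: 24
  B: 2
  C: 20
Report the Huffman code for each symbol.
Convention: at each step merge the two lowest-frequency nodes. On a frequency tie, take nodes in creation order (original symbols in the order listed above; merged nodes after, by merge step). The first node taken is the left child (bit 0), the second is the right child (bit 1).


Huffman tree construction:
Step 1: Merge B(2) + J(12) = 14
Step 2: Merge (B+J)(14) + C(20) = 34
Step 3: Merge G(21) + E(24) = 45
Step 4: Merge ((B+J)+C)(34) + (G+E)(45) = 79
Read each symbol's code off the tree from the root (left child = 0, right child = 1).

Codes:
  G: 10 (length 2)
  J: 001 (length 3)
  E: 11 (length 2)
  B: 000 (length 3)
  C: 01 (length 2)
Average code length: 172/79 = 2.1772 bits/symbol


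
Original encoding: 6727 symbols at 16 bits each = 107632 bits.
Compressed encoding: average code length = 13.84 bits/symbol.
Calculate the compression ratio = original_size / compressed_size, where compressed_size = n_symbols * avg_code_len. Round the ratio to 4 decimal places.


original_size = n_symbols * orig_bits = 6727 * 16 = 107632 bits
compressed_size = n_symbols * avg_code_len = 6727 * 13.84 = 93101.68 bits
ratio = original_size / compressed_size = 107632 / 93101.68 = 1.1561

Compression ratio = 1.1561


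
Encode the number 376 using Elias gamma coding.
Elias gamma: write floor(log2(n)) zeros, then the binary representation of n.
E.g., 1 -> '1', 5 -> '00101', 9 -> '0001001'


num_bits = floor(log2(376)) + 1 = 9
leading_zeros = num_bits - 1 = 8
binary(376) = 101111000

Elias gamma(376) = '00000000' + '101111000' = 00000000101111000 (17 bits)


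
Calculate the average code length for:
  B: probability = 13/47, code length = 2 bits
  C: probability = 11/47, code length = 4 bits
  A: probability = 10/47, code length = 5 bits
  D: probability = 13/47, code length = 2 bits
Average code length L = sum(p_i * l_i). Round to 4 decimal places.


Weighted contributions p_i * l_i:
  B: (13/47) * 2 = 26/47
  C: (11/47) * 4 = 44/47
  A: (10/47) * 5 = 50/47
  D: (13/47) * 2 = 26/47
Sum = (26 + 44 + 50 + 26)/47 = 146/47

L = 146/47 = 3.1064 bits/symbol


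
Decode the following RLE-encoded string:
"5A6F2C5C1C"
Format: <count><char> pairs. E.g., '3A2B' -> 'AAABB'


Expanding each <count><char> pair:
  5A -> 'AAAAA'
  6F -> 'FFFFFF'
  2C -> 'CC'
  5C -> 'CCCCC'
  1C -> 'C'

Decoded = AAAAAFFFFFFCCCCCCCC


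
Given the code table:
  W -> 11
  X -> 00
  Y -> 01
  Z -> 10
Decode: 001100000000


Decoding:
00 -> X
11 -> W
00 -> X
00 -> X
00 -> X
00 -> X


Result: XWXXXX


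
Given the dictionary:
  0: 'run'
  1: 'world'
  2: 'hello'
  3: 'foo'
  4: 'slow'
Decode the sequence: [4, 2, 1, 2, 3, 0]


Look up each index in the dictionary:
  4 -> 'slow'
  2 -> 'hello'
  1 -> 'world'
  2 -> 'hello'
  3 -> 'foo'
  0 -> 'run'

Decoded: "slow hello world hello foo run"


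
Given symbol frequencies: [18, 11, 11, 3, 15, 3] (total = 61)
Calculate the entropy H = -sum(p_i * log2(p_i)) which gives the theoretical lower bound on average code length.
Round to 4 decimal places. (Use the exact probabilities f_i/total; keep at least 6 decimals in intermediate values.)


Per-symbol terms -p_i * log2(p_i) with p_i = f_i/61:
  p = 18/61 = 0.295082: log2(p) = -1.760812, -p*log2(p) = 0.519584
  p = 11/61 = 0.180328: log2(p) = -2.471306, -p*log2(p) = 0.445645
  p = 11/61 = 0.180328: log2(p) = -2.471306, -p*log2(p) = 0.445645
  p = 3/61 = 0.049180: log2(p) = -4.345775, -p*log2(p) = 0.213727
  p = 15/61 = 0.245902: log2(p) = -2.023847, -p*log2(p) = 0.497667
  p = 3/61 = 0.049180: log2(p) = -4.345775, -p*log2(p) = 0.213727
H = 0.519584 + 0.445645 + 0.445645 + 0.213727 + 0.497667 + 0.213727 = 2.335995

H = 2.336 bits/symbol


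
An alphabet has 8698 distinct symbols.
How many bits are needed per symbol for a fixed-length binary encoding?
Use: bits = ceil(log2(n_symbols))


log2(8698) = 13.0865
Bracket: 2^13 = 8192 < 8698 <= 2^14 = 16384
So ceil(log2(8698)) = 14

bits = ceil(log2(8698)) = ceil(13.0865) = 14 bits


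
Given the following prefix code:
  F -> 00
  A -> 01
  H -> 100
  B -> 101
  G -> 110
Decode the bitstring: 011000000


Decoding step by step:
Bits 01 -> A
Bits 100 -> H
Bits 00 -> F
Bits 00 -> F


Decoded message: AHFF


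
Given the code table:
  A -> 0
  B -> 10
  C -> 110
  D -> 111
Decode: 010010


Decoding:
0 -> A
10 -> B
0 -> A
10 -> B


Result: ABAB


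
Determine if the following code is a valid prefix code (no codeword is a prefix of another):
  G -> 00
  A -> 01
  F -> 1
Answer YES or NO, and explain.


Checking each pair (does one codeword prefix another?):
  G='00' vs A='01': no prefix
  G='00' vs F='1': no prefix
  A='01' vs G='00': no prefix
  A='01' vs F='1': no prefix
  F='1' vs G='00': no prefix
  F='1' vs A='01': no prefix
No violation found over all pairs.

YES -- this is a valid prefix code. No codeword is a prefix of any other codeword.


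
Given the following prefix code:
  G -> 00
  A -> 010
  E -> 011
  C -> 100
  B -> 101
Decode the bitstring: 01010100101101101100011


Decoding step by step:
Bits 010 -> A
Bits 101 -> B
Bits 00 -> G
Bits 101 -> B
Bits 101 -> B
Bits 101 -> B
Bits 100 -> C
Bits 011 -> E


Decoded message: ABGBBBCE


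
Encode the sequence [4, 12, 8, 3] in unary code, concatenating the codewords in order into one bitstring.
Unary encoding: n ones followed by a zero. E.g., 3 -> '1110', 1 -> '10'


Encode each number as n ones followed by a terminating 0:
  4 -> 11110 (5 bits)
  12 -> 1111111111110 (13 bits)
  8 -> 111111110 (9 bits)
  3 -> 1110 (4 bits)
Total length = 5 + 13 + 9 + 4 = 31 bits.

Unary([4, 12, 8, 3]) = 1111011111111111101111111101110 (31 bits)


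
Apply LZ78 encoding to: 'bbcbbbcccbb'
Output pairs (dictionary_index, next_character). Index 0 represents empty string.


LZ78 encoding steps:
Dictionary: {0: ''}
Step 1: w='' (idx 0), next='b' -> output (0, 'b'), add 'b' as idx 1
Step 2: w='b' (idx 1), next='c' -> output (1, 'c'), add 'bc' as idx 2
Step 3: w='b' (idx 1), next='b' -> output (1, 'b'), add 'bb' as idx 3
Step 4: w='bc' (idx 2), next='c' -> output (2, 'c'), add 'bcc' as idx 4
Step 5: w='' (idx 0), next='c' -> output (0, 'c'), add 'c' as idx 5
Step 6: w='bb' (idx 3), end of input -> output (3, '')


Encoded: [(0, 'b'), (1, 'c'), (1, 'b'), (2, 'c'), (0, 'c'), (3, '')]


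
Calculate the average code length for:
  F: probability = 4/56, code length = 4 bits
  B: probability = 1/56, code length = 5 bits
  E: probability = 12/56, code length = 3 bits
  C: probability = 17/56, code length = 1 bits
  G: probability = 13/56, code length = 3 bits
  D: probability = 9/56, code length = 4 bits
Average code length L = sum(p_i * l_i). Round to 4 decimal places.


Weighted contributions p_i * l_i:
  F: (4/56) * 4 = 16/56
  B: (1/56) * 5 = 5/56
  E: (12/56) * 3 = 36/56
  C: (17/56) * 1 = 17/56
  G: (13/56) * 3 = 39/56
  D: (9/56) * 4 = 36/56
Sum = (16 + 5 + 36 + 17 + 39 + 36)/56 = 149/56

L = 149/56 = 2.6607 bits/symbol


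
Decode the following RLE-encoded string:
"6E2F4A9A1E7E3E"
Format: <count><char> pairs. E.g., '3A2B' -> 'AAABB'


Expanding each <count><char> pair:
  6E -> 'EEEEEE'
  2F -> 'FF'
  4A -> 'AAAA'
  9A -> 'AAAAAAAAA'
  1E -> 'E'
  7E -> 'EEEEEEE'
  3E -> 'EEE'

Decoded = EEEEEEFFAAAAAAAAAAAAAEEEEEEEEEEE


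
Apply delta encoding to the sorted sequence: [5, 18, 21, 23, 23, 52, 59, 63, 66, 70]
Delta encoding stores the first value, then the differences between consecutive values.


First value: 5
Deltas:
  18 - 5 = 13
  21 - 18 = 3
  23 - 21 = 2
  23 - 23 = 0
  52 - 23 = 29
  59 - 52 = 7
  63 - 59 = 4
  66 - 63 = 3
  70 - 66 = 4


Delta encoded: [5, 13, 3, 2, 0, 29, 7, 4, 3, 4]


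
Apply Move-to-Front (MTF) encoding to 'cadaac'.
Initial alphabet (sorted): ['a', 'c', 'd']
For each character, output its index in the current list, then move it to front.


MTF encoding:
'c': index 1 in ['a', 'c', 'd'] -> ['c', 'a', 'd']
'a': index 1 in ['c', 'a', 'd'] -> ['a', 'c', 'd']
'd': index 2 in ['a', 'c', 'd'] -> ['d', 'a', 'c']
'a': index 1 in ['d', 'a', 'c'] -> ['a', 'd', 'c']
'a': index 0 in ['a', 'd', 'c'] -> ['a', 'd', 'c']
'c': index 2 in ['a', 'd', 'c'] -> ['c', 'a', 'd']


Output: [1, 1, 2, 1, 0, 2]


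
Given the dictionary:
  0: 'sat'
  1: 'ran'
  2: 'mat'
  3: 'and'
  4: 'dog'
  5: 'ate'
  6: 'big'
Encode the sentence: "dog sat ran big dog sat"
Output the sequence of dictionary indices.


Look up each word in the dictionary:
  'dog' -> 4
  'sat' -> 0
  'ran' -> 1
  'big' -> 6
  'dog' -> 4
  'sat' -> 0

Encoded: [4, 0, 1, 6, 4, 0]


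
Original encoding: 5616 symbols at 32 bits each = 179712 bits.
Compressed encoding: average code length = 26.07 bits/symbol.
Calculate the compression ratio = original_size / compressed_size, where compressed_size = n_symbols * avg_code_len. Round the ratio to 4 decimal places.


original_size = n_symbols * orig_bits = 5616 * 32 = 179712 bits
compressed_size = n_symbols * avg_code_len = 5616 * 26.07 = 146409.12 bits
ratio = original_size / compressed_size = 179712 / 146409.12 = 1.2275

Compression ratio = 1.2275


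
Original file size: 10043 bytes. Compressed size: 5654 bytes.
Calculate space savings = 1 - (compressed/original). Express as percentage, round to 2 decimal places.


ratio = compressed/original = 5654/10043 = 0.562979
savings = 1 - ratio = 1 - 0.562979 = 0.437021
as a percentage: 0.437021 * 100 = 43.7%

Space savings = 1 - 5654/10043 = 43.7%


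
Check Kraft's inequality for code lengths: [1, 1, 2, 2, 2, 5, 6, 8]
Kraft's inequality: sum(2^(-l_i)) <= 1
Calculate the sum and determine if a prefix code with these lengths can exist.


Sum = 2^(-1) + 2^(-1) + 2^(-2) + 2^(-2) + 2^(-2) + 2^(-5) + 2^(-6) + 2^(-8)
    = 0.5 + 0.5 + 0.25 + 0.25 + 0.25 + 0.03125 + 0.015625 + 0.00390625
    = 461/256 = 1.80078125
Since 1.80078125 > 1, Kraft's inequality is NOT satisfied.
A prefix code with these lengths CANNOT exist.

Kraft sum = 1.80078125. Not satisfied.


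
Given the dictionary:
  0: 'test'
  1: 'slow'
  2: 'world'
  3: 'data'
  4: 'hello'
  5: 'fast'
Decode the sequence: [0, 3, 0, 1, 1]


Look up each index in the dictionary:
  0 -> 'test'
  3 -> 'data'
  0 -> 'test'
  1 -> 'slow'
  1 -> 'slow'

Decoded: "test data test slow slow"


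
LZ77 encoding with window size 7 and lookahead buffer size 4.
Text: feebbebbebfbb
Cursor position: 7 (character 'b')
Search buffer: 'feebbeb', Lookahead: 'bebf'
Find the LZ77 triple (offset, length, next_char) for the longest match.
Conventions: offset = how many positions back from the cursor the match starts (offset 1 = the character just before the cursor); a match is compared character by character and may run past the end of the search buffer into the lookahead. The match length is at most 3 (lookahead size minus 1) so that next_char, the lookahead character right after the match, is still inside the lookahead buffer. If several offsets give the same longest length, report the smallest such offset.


Try each offset into the search buffer:
  offset=1 (pos 6, char 'b'): match length 1
  offset=2 (pos 5, char 'e'): match length 0
  offset=3 (pos 4, char 'b'): match length 3
  offset=4 (pos 3, char 'b'): match length 1
  offset=5 (pos 2, char 'e'): match length 0
  offset=6 (pos 1, char 'e'): match length 0
  offset=7 (pos 0, char 'f'): match length 0
Longest match has length 3 at offset 3.
next_char = character at position 7 + 3 = 10 -> 'f'

Best match: offset=3, length=3 (matching 'beb' starting at position 4)
LZ77 triple: (3, 3, 'f')


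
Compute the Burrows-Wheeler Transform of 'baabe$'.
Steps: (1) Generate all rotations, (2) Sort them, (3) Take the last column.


Rotations (sorted):
  0: $baabe -> last char: e
  1: aabe$b -> last char: b
  2: abe$ba -> last char: a
  3: baabe$ -> last char: $
  4: be$baa -> last char: a
  5: e$baab -> last char: b


BWT = eba$ab


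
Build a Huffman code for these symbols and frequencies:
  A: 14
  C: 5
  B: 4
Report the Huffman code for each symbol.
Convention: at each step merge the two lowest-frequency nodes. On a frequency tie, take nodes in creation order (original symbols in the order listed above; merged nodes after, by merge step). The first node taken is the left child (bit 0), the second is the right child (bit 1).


Huffman tree construction:
Step 1: Merge B(4) + C(5) = 9
Step 2: Merge (B+C)(9) + A(14) = 23
Read each symbol's code off the tree from the root (left child = 0, right child = 1).

Codes:
  A: 1 (length 1)
  C: 01 (length 2)
  B: 00 (length 2)
Average code length: 32/23 = 1.3913 bits/symbol


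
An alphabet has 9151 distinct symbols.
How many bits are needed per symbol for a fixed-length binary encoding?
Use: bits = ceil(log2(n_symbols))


log2(9151) = 13.1597
Bracket: 2^13 = 8192 < 9151 <= 2^14 = 16384
So ceil(log2(9151)) = 14

bits = ceil(log2(9151)) = ceil(13.1597) = 14 bits


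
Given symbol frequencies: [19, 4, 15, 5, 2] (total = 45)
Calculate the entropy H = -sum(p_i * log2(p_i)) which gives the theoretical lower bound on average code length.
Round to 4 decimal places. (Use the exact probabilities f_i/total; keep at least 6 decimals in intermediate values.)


Per-symbol terms -p_i * log2(p_i) with p_i = f_i/45:
  p = 19/45 = 0.422222: log2(p) = -1.243926, -p*log2(p) = 0.525213
  p = 4/45 = 0.088889: log2(p) = -3.491853, -p*log2(p) = 0.310387
  p = 15/45 = 0.333333: log2(p) = -1.584963, -p*log2(p) = 0.528321
  p = 5/45 = 0.111111: log2(p) = -3.169925, -p*log2(p) = 0.352214
  p = 2/45 = 0.044444: log2(p) = -4.491853, -p*log2(p) = 0.199638
H = 0.525213 + 0.310387 + 0.528321 + 0.352214 + 0.199638 = 1.915773

H = 1.9158 bits/symbol


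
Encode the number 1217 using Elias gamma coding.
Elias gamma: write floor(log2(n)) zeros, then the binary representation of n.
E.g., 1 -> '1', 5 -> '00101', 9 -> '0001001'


num_bits = floor(log2(1217)) + 1 = 11
leading_zeros = num_bits - 1 = 10
binary(1217) = 10011000001

Elias gamma(1217) = '0000000000' + '10011000001' = 000000000010011000001 (21 bits)


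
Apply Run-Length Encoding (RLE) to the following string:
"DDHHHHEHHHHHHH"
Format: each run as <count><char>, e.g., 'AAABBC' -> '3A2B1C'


Scanning runs left to right:
  i=0: run of 'D' x 2 -> '2D'
  i=2: run of 'H' x 4 -> '4H'
  i=6: run of 'E' x 1 -> '1E'
  i=7: run of 'H' x 7 -> '7H'

RLE = 2D4H1E7H


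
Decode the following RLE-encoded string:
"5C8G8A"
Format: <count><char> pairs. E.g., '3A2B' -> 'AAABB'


Expanding each <count><char> pair:
  5C -> 'CCCCC'
  8G -> 'GGGGGGGG'
  8A -> 'AAAAAAAA'

Decoded = CCCCCGGGGGGGGAAAAAAAA


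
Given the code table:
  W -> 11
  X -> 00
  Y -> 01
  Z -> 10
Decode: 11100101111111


Decoding:
11 -> W
10 -> Z
01 -> Y
01 -> Y
11 -> W
11 -> W
11 -> W


Result: WZYYWWW


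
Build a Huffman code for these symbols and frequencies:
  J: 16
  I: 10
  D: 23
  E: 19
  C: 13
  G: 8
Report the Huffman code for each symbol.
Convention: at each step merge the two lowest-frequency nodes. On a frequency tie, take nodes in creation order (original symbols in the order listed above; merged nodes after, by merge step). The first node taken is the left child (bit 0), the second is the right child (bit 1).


Huffman tree construction:
Step 1: Merge G(8) + I(10) = 18
Step 2: Merge C(13) + J(16) = 29
Step 3: Merge (G+I)(18) + E(19) = 37
Step 4: Merge D(23) + (C+J)(29) = 52
Step 5: Merge ((G+I)+E)(37) + (D+(C+J))(52) = 89
Read each symbol's code off the tree from the root (left child = 0, right child = 1).

Codes:
  J: 111 (length 3)
  I: 001 (length 3)
  D: 10 (length 2)
  E: 01 (length 2)
  C: 110 (length 3)
  G: 000 (length 3)
Average code length: 225/89 = 2.5281 bits/symbol


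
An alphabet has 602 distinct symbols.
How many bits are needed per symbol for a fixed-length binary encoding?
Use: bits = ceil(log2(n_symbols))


log2(602) = 9.2336
Bracket: 2^9 = 512 < 602 <= 2^10 = 1024
So ceil(log2(602)) = 10

bits = ceil(log2(602)) = ceil(9.2336) = 10 bits


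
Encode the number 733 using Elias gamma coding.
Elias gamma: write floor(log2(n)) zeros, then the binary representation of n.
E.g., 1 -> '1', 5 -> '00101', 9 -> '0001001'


num_bits = floor(log2(733)) + 1 = 10
leading_zeros = num_bits - 1 = 9
binary(733) = 1011011101

Elias gamma(733) = '000000000' + '1011011101' = 0000000001011011101 (19 bits)


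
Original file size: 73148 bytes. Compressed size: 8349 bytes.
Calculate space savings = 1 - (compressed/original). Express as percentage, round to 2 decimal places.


ratio = compressed/original = 8349/73148 = 0.114138
savings = 1 - ratio = 1 - 0.114138 = 0.885862
as a percentage: 0.885862 * 100 = 88.59%

Space savings = 1 - 8349/73148 = 88.59%
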